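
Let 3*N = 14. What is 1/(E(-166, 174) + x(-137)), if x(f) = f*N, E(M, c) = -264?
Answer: -3/2710 ≈ -0.0011070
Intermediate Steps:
N = 14/3 (N = (⅓)*14 = 14/3 ≈ 4.6667)
x(f) = 14*f/3 (x(f) = f*(14/3) = 14*f/3)
1/(E(-166, 174) + x(-137)) = 1/(-264 + (14/3)*(-137)) = 1/(-264 - 1918/3) = 1/(-2710/3) = -3/2710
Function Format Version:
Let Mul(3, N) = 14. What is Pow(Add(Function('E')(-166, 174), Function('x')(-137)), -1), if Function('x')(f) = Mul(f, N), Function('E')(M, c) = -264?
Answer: Rational(-3, 2710) ≈ -0.0011070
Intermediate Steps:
N = Rational(14, 3) (N = Mul(Rational(1, 3), 14) = Rational(14, 3) ≈ 4.6667)
Function('x')(f) = Mul(Rational(14, 3), f) (Function('x')(f) = Mul(f, Rational(14, 3)) = Mul(Rational(14, 3), f))
Pow(Add(Function('E')(-166, 174), Function('x')(-137)), -1) = Pow(Add(-264, Mul(Rational(14, 3), -137)), -1) = Pow(Add(-264, Rational(-1918, 3)), -1) = Pow(Rational(-2710, 3), -1) = Rational(-3, 2710)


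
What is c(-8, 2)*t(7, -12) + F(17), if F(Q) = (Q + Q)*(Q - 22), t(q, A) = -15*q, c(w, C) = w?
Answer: 670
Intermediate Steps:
F(Q) = 2*Q*(-22 + Q) (F(Q) = (2*Q)*(-22 + Q) = 2*Q*(-22 + Q))
c(-8, 2)*t(7, -12) + F(17) = -(-120)*7 + 2*17*(-22 + 17) = -8*(-105) + 2*17*(-5) = 840 - 170 = 670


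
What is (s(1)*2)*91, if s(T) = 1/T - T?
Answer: 0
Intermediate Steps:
(s(1)*2)*91 = ((1/1 - 1*1)*2)*91 = ((1 - 1)*2)*91 = (0*2)*91 = 0*91 = 0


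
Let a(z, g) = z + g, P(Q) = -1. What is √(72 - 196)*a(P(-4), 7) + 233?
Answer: 233 + 12*I*√31 ≈ 233.0 + 66.813*I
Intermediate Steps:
a(z, g) = g + z
√(72 - 196)*a(P(-4), 7) + 233 = √(72 - 196)*(7 - 1) + 233 = √(-124)*6 + 233 = (2*I*√31)*6 + 233 = 12*I*√31 + 233 = 233 + 12*I*√31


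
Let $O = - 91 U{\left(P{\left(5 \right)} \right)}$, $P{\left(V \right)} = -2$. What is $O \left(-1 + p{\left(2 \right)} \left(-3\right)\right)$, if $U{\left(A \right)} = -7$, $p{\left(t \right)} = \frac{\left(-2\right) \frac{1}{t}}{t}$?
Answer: $\frac{637}{2} \approx 318.5$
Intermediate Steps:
$p{\left(t \right)} = - \frac{2}{t^{2}}$
$O = 637$ ($O = \left(-91\right) \left(-7\right) = 637$)
$O \left(-1 + p{\left(2 \right)} \left(-3\right)\right) = 637 \left(-1 + - \frac{2}{4} \left(-3\right)\right) = 637 \left(-1 + \left(-2\right) \frac{1}{4} \left(-3\right)\right) = 637 \left(-1 - - \frac{3}{2}\right) = 637 \left(-1 + \frac{3}{2}\right) = 637 \cdot \frac{1}{2} = \frac{637}{2}$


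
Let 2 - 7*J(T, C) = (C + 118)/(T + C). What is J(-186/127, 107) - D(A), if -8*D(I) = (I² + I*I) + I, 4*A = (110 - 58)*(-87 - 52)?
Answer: 612528304159/750568 ≈ 8.1609e+5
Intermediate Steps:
J(T, C) = 2/7 - (118 + C)/(7*(C + T)) (J(T, C) = 2/7 - (C + 118)/(7*(T + C)) = 2/7 - (118 + C)/(7*(C + T)))
A = -1807 (A = ((110 - 58)*(-87 - 52))/4 = (52*(-139))/4 = (¼)*(-7228) = -1807)
D(I) = -I²/4 - I/8 (D(I) = -((I² + I*I) + I)/8 = -((I² + I²) + I)/8 = -(2*I² + I)/8 = -(I + 2*I²)/8 = -I²/4 - I/8)
J(-186/127, 107) - D(A) = (-118 + 107 + 2*(-186/127))/(7*(107 - 186/127)) - (-1)*(-1807)*(1 + 2*(-1807))/8 = (-118 + 107 + 2*(-186*1/127))/(7*(107 - 186*1/127)) - (-1)*(-1807)*(1 - 3614)/8 = (-118 + 107 + 2*(-186/127))/(7*(107 - 186/127)) - (-1)*(-1807)*(-3613)/8 = (-118 + 107 - 372/127)/(7*(13403/127)) - 1*(-6528691/8) = (⅐)*(127/13403)*(-1769/127) + 6528691/8 = -1769/93821 + 6528691/8 = 612528304159/750568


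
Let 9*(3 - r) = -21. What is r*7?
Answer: 112/3 ≈ 37.333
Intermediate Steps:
r = 16/3 (r = 3 - ⅑*(-21) = 3 + 7/3 = 16/3 ≈ 5.3333)
r*7 = (16/3)*7 = 112/3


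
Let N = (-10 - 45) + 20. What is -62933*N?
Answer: 2202655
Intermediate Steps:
N = -35 (N = -55 + 20 = -35)
-62933*N = -62933*(-35) = 2202655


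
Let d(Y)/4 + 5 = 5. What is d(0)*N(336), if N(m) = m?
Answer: 0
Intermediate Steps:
d(Y) = 0 (d(Y) = -20 + 4*5 = -20 + 20 = 0)
d(0)*N(336) = 0*336 = 0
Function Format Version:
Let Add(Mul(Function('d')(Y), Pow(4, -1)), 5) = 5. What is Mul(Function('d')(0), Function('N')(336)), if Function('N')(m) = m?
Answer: 0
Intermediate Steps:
Function('d')(Y) = 0 (Function('d')(Y) = Add(-20, Mul(4, 5)) = Add(-20, 20) = 0)
Mul(Function('d')(0), Function('N')(336)) = Mul(0, 336) = 0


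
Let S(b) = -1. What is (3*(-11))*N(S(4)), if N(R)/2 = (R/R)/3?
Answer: -22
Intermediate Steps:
N(R) = ⅔ (N(R) = 2*((R/R)/3) = 2*(1*(⅓)) = 2*(⅓) = ⅔)
(3*(-11))*N(S(4)) = (3*(-11))*(⅔) = -33*⅔ = -22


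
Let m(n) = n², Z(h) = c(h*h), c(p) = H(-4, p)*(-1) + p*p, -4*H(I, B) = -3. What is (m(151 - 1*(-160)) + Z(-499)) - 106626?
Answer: 248005952381/4 ≈ 6.2002e+10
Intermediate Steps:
H(I, B) = ¾ (H(I, B) = -¼*(-3) = ¾)
c(p) = -¾ + p² (c(p) = (¾)*(-1) + p*p = -¾ + p²)
Z(h) = -¾ + h⁴ (Z(h) = -¾ + (h*h)² = -¾ + (h²)² = -¾ + h⁴)
(m(151 - 1*(-160)) + Z(-499)) - 106626 = ((151 - 1*(-160))² + (-¾ + (-499)⁴)) - 106626 = ((151 + 160)² + (-¾ + 62001498001)) - 106626 = (311² + 248005992001/4) - 106626 = (96721 + 248005992001/4) - 106626 = 248006378885/4 - 106626 = 248005952381/4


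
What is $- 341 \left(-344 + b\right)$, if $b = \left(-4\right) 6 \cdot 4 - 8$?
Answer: $152768$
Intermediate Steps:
$b = -104$ ($b = \left(-24\right) 4 - 8 = -96 - 8 = -104$)
$- 341 \left(-344 + b\right) = - 341 \left(-344 - 104\right) = \left(-341\right) \left(-448\right) = 152768$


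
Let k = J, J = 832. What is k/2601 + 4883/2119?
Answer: 14463691/5511519 ≈ 2.6243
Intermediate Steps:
k = 832
k/2601 + 4883/2119 = 832/2601 + 4883/2119 = 14463691/5511519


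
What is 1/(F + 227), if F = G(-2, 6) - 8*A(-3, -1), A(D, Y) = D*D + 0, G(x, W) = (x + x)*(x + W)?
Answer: 1/139 ≈ 0.0071942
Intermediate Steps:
G(x, W) = 2*x*(W + x) (G(x, W) = (2*x)*(W + x) = 2*x*(W + x))
A(D, Y) = D**2 (A(D, Y) = D**2 + 0 = D**2)
F = -88 (F = 2*(-2)*(6 - 2) - 8*(-3)**2 = 2*(-2)*4 - 8*9 = -16 - 72 = -88)
1/(F + 227) = 1/(-88 + 227) = 1/139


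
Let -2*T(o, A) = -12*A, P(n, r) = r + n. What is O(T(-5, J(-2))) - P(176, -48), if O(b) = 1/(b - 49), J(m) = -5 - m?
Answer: -8577/67 ≈ -128.01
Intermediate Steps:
P(n, r) = n + r
T(o, A) = 6*A (T(o, A) = -(-6)*A = 6*A)
O(b) = 1/(-49 + b)
O(T(-5, J(-2))) - P(176, -48) = 1/(-49 + 6*(-5 - 1*(-2))) - (176 - 48) = 1/(-49 + 6*(-5 + 2)) - 1*128 = 1/(-49 + 6*(-3)) - 128 = 1/(-49 - 18) - 128 = 1/(-67) - 128 = -1/67 - 128 = -8577/67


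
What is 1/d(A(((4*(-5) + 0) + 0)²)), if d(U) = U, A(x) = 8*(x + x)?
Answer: 1/6400 ≈ 0.00015625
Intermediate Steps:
A(x) = 16*x (A(x) = 8*(2*x) = 16*x)
1/d(A(((4*(-5) + 0) + 0)²)) = 1/(16*((4*(-5) + 0) + 0)²) = 1/(16*((-20 + 0) + 0)²) = 1/(16*(-20 + 0)²) = 1/(16*(-20)²) = 1/(16*400) = 1/6400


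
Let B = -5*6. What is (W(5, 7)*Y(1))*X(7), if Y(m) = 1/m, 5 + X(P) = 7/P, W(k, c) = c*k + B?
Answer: -20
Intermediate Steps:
B = -30
W(k, c) = -30 + c*k (W(k, c) = c*k - 30 = -30 + c*k)
X(P) = -5 + 7/P
(W(5, 7)*Y(1))*X(7) = ((-30 + 7*5)/1)*(-5 + 7/7) = ((-30 + 35)*1)*(-5 + 7*(⅐)) = (5*1)*(-5 + 1) = 5*(-4) = -20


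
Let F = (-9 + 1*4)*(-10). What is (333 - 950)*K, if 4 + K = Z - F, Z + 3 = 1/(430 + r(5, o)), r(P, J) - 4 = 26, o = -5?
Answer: 16177123/460 ≈ 35168.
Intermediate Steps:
r(P, J) = 30 (r(P, J) = 4 + 26 = 30)
F = 50 (F = (-9 + 4)*(-10) = -5*(-10) = 50)
Z = -1379/460 (Z = -3 + 1/(430 + 30) = -3 + 1/460 = -1379/460 ≈ -2.9978)
K = -26219/460 (K = -4 + (-1379/460 - 1*50) = -4 + (-1379/460 - 50) = -4 - 24379/460 = -26219/460 ≈ -56.998)
(333 - 950)*K = (333 - 950)*(-26219/460) = -617*(-26219/460) = 16177123/460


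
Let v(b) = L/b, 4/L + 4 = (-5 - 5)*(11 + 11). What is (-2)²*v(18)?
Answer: -1/252 ≈ -0.0039683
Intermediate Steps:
L = -1/56 (L = 4/(-4 + (-5 - 5)*(11 + 11)) = 4/(-4 - 10*22) = 4/(-4 - 220) = 4/(-224) = 4*(-1/224) = -1/56 ≈ -0.017857)
v(b) = -1/(56*b)
(-2)²*v(18) = (-2)²*(-1/56/18) = 4*(-1/56*1/18) = 4*(-1/1008) = -1/252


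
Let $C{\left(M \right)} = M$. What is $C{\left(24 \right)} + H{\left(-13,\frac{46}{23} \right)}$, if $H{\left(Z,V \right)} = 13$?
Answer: $37$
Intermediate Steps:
$C{\left(24 \right)} + H{\left(-13,\frac{46}{23} \right)} = 24 + 13 = 37$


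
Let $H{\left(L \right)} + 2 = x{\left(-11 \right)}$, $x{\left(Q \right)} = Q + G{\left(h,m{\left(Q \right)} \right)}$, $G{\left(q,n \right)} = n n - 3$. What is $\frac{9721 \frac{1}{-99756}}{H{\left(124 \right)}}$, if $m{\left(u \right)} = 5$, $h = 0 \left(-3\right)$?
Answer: $- \frac{9721}{897804} \approx -0.010828$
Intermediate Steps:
$h = 0$
$G{\left(q,n \right)} = -3 + n^{2}$ ($G{\left(q,n \right)} = n^{2} - 3 = -3 + n^{2}$)
$x{\left(Q \right)} = 22 + Q$ ($x{\left(Q \right)} = Q - \left(3 - 5^{2}\right) = Q + \left(-3 + 25\right) = Q + 22 = 22 + Q$)
$H{\left(L \right)} = 9$ ($H{\left(L \right)} = -2 + \left(22 - 11\right) = -2 + 11 = 9$)
$\frac{9721 \frac{1}{-99756}}{H{\left(124 \right)}} = \frac{9721 \frac{1}{-99756}}{9} = 9721 \left(- \frac{1}{99756}\right) \frac{1}{9} = \left(- \frac{9721}{99756}\right) \frac{1}{9} = - \frac{9721}{897804}$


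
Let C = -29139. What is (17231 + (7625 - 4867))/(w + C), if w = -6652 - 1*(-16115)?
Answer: -19989/19676 ≈ -1.0159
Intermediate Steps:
w = 9463 (w = -6652 + 16115 = 9463)
(17231 + (7625 - 4867))/(w + C) = (17231 + (7625 - 4867))/(9463 - 29139) = (17231 + 2758)/(-19676) = 19989*(-1/19676) = -19989/19676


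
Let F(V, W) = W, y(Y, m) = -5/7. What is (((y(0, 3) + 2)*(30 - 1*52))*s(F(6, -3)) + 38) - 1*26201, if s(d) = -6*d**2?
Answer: -172449/7 ≈ -24636.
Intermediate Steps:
y(Y, m) = -5/7 (y(Y, m) = -5*1/7 = -5/7)
(((y(0, 3) + 2)*(30 - 1*52))*s(F(6, -3)) + 38) - 1*26201 = (((-5/7 + 2)*(30 - 1*52))*(-6*(-3)**2) + 38) - 1*26201 = ((9*(30 - 52)/7)*(-6*9) + 38) - 26201 = (((9/7)*(-22))*(-54) + 38) - 26201 = (-198/7*(-54) + 38) - 26201 = (10692/7 + 38) - 26201 = 10958/7 - 26201 = -172449/7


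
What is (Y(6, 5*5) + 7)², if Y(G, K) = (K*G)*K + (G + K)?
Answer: 14348944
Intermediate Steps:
Y(G, K) = G + K + G*K² (Y(G, K) = (G*K)*K + (G + K) = G*K² + (G + K) = G + K + G*K²)
(Y(6, 5*5) + 7)² = ((6 + 5*5 + 6*(5*5)²) + 7)² = ((6 + 25 + 6*25²) + 7)² = ((6 + 25 + 6*625) + 7)² = ((6 + 25 + 3750) + 7)² = (3781 + 7)² = 3788² = 14348944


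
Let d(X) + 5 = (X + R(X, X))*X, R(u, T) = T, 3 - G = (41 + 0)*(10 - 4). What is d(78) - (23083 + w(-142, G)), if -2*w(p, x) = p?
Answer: -10991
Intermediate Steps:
G = -243 (G = 3 - (41 + 0)*(10 - 4) = 3 - 41*6 = 3 - 1*246 = 3 - 246 = -243)
w(p, x) = -p/2
d(X) = -5 + 2*X² (d(X) = -5 + (X + X)*X = -5 + (2*X)*X = -5 + 2*X²)
d(78) - (23083 + w(-142, G)) = (-5 + 2*78²) - (23083 - ½*(-142)) = (-5 + 2*6084) - (23083 + 71) = (-5 + 12168) - 1*23154 = 12163 - 23154 = -10991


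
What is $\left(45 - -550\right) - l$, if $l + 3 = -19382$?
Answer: $19980$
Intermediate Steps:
$l = -19385$ ($l = -3 - 19382 = -19385$)
$\left(45 - -550\right) - l = \left(45 - -550\right) - -19385 = \left(45 + 550\right) + 19385 = 595 + 19385 = 19980$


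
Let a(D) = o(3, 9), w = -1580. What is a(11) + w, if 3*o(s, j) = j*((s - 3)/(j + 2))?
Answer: -1580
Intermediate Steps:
o(s, j) = j*(-3 + s)/(3*(2 + j)) (o(s, j) = (j*((s - 3)/(j + 2)))/3 = (j*((-3 + s)/(2 + j)))/3 = (j*(-3 + s)/(2 + j))/3 = j*(-3 + s)/(3*(2 + j)))
a(D) = 0 (a(D) = (1/3)*9*(-3 + 3)/(2 + 9) = (1/3)*9*0/11 = (1/3)*9*(1/11)*0 = 0)
a(11) + w = 0 - 1580 = -1580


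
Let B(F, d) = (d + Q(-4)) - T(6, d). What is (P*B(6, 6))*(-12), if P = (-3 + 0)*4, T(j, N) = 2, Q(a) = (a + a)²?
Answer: 9792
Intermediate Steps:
Q(a) = 4*a² (Q(a) = (2*a)² = 4*a²)
B(F, d) = 62 + d (B(F, d) = (d + 4*(-4)²) - 1*2 = (d + 4*16) - 2 = (d + 64) - 2 = (64 + d) - 2 = 62 + d)
P = -12 (P = -3*4 = -12)
(P*B(6, 6))*(-12) = -12*(62 + 6)*(-12) = -12*68*(-12) = -816*(-12) = 9792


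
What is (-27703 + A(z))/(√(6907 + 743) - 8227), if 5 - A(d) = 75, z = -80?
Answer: 228488471/67675879 + 416595*√34/67675879 ≈ 3.4121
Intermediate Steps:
A(d) = -70 (A(d) = 5 - 1*75 = 5 - 75 = -70)
(-27703 + A(z))/(√(6907 + 743) - 8227) = (-27703 - 70)/(√(6907 + 743) - 8227) = -27773/(√7650 - 8227) = -27773/(15*√34 - 8227) = -27773/(-8227 + 15*√34)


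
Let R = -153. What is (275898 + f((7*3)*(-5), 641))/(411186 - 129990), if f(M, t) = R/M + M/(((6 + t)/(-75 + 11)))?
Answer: 694219823/707520380 ≈ 0.98120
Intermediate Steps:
f(M, t) = -153/M + M/(-3/32 - t/64) (f(M, t) = -153/M + M/(((6 + t)/(-75 + 11))) = -153/M + M/(((6 + t)/(-64))) = -153/M + M/(((6 + t)*(-1/64))) = -153/M + M/(-3/32 - t/64))
(275898 + f((7*3)*(-5), 641))/(411186 - 129990) = (275898 + (-918 - 153*641 - 64*((7*3)*(-5))²)/((((7*3)*(-5)))*(6 + 641)))/(411186 - 129990) = (275898 + (-918 - 98073 - 64*(21*(-5))²)/((21*(-5))*647))/281196 = (275898 + (1/647)*(-918 - 98073 - 64*(-105)²)/(-105))*(1/281196) = (275898 - 1/105*1/647*(-918 - 98073 - 64*11025))*(1/281196) = (275898 - 1/105*1/647*(-918 - 98073 - 705600))*(1/281196) = (275898 - 1/105*1/647*(-804591))*(1/281196) = (275898 + 268197/22645)*(1/281196) = (6247978407/22645)*(1/281196) = 694219823/707520380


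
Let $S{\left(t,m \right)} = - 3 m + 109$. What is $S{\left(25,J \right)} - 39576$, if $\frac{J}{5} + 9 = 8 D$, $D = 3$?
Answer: $-39692$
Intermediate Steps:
$J = 75$ ($J = -45 + 5 \cdot 8 \cdot 3 = -45 + 5 \cdot 24 = -45 + 120 = 75$)
$S{\left(t,m \right)} = 109 - 3 m$
$S{\left(25,J \right)} - 39576 = \left(109 - 225\right) - 39576 = -116 - 39576 = -39692$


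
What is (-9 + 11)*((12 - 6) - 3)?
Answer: 6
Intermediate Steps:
(-9 + 11)*((12 - 6) - 3) = 2*(6 - 3) = 2*3 = 6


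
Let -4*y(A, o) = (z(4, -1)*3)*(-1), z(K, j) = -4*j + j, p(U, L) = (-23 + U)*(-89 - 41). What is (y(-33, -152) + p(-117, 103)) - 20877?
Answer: -10699/4 ≈ -2674.8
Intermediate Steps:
p(U, L) = 2990 - 130*U (p(U, L) = (-23 + U)*(-130) = 2990 - 130*U)
z(K, j) = -3*j
y(A, o) = 9/4 (y(A, o) = --3*(-1)*3*(-1)/4 = -3*3*(-1)/4 = -9*(-1)/4 = -¼*(-9) = 9/4)
(y(-33, -152) + p(-117, 103)) - 20877 = (9/4 + (2990 - 130*(-117))) - 20877 = (9/4 + (2990 + 15210)) - 20877 = (9/4 + 18200) - 20877 = 72809/4 - 20877 = -10699/4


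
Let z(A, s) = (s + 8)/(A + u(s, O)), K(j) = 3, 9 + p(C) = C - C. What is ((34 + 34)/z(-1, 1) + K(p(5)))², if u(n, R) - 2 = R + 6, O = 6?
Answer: 829921/81 ≈ 10246.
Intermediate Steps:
u(n, R) = 8 + R (u(n, R) = 2 + (R + 6) = 2 + (6 + R) = 8 + R)
p(C) = -9 (p(C) = -9 + (C - C) = -9 + 0 = -9)
z(A, s) = (8 + s)/(14 + A) (z(A, s) = (s + 8)/(A + (8 + 6)) = (8 + s)/(A + 14) = (8 + s)/(14 + A))
((34 + 34)/z(-1, 1) + K(p(5)))² = ((34 + 34)/(((8 + 1)/(14 - 1))) + 3)² = (68/((9/13)) + 3)² = (68/(((1/13)*9)) + 3)² = (68/(9/13) + 3)² = (68*(13/9) + 3)² = (884/9 + 3)² = (911/9)² = 829921/81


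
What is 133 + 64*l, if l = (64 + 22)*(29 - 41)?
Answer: -65915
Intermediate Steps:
l = -1032 (l = 86*(-12) = -1032)
133 + 64*l = 133 + 64*(-1032) = 133 - 66048 = -65915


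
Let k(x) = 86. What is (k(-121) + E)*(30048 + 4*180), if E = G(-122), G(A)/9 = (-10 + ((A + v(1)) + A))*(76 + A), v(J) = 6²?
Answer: 2779519584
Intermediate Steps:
v(J) = 36
G(A) = 9*(26 + 2*A)*(76 + A) (G(A) = 9*((-10 + ((A + 36) + A))*(76 + A)) = 9*((-10 + ((36 + A) + A))*(76 + A)) = 9*((-10 + (36 + 2*A))*(76 + A)) = 9*((26 + 2*A)*(76 + A)) = 9*(26 + 2*A)*(76 + A))
E = 90252 (E = 17784 + 18*(-122)² + 1602*(-122) = 17784 + 18*14884 - 195444 = 17784 + 267912 - 195444 = 90252)
(k(-121) + E)*(30048 + 4*180) = (86 + 90252)*(30048 + 4*180) = 90338*(30048 + 720) = 90338*30768 = 2779519584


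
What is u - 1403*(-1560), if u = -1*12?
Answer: 2188668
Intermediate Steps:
u = -12
u - 1403*(-1560) = -12 - 1403*(-1560) = -12 + 2188680 = 2188668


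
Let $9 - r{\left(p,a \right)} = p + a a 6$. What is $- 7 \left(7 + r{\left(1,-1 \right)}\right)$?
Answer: $-63$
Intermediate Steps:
$r{\left(p,a \right)} = 9 - p - 6 a^{2}$ ($r{\left(p,a \right)} = 9 - \left(p + a a 6\right) = 9 - \left(p + a^{2} \cdot 6\right) = 9 - \left(p + 6 a^{2}\right) = 9 - p - 6 a^{2}$)
$- 7 \left(7 + r{\left(1,-1 \right)}\right) = - 7 \left(7 - \left(-8 + 6\right)\right) = - 7 \left(7 - -2\right) = - 7 \left(7 + 2\right) = \left(-7\right) 9 = -63$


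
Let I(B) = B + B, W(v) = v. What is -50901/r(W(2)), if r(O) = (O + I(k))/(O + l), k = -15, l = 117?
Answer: 865317/4 ≈ 2.1633e+5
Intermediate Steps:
I(B) = 2*B
r(O) = (-30 + O)/(117 + O) (r(O) = (O + 2*(-15))/(O + 117) = (O - 30)/(117 + O) = (-30 + O)/(117 + O))
-50901/r(W(2)) = -50901*(117 + 2)/(-30 + 2) = -50901/(-28/119) = -50901/((1/119)*(-28)) = -50901/(-4/17) = -50901*(-17/4) = 865317/4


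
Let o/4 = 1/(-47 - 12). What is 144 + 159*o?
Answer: 7860/59 ≈ 133.22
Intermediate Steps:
o = -4/59 (o = 4/(-47 - 12) = 4/(-59) = 4*(-1/59) = -4/59 ≈ -0.067797)
144 + 159*o = 144 + 159*(-4/59) = 144 - 636/59 = 7860/59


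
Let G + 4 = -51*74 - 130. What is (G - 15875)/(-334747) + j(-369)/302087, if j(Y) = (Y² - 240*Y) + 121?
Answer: 81241372095/101122716989 ≈ 0.80339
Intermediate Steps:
j(Y) = 121 + Y² - 240*Y
G = -3908 (G = -4 + (-51*74 - 130) = -4 + (-3774 - 130) = -4 - 3904 = -3908)
(G - 15875)/(-334747) + j(-369)/302087 = (-3908 - 15875)/(-334747) + (121 + (-369)² - 240*(-369))/302087 = -19783*(-1/334747) + (121 + 136161 + 88560)*(1/302087) = 19783/334747 + 224842*(1/302087) = 19783/334747 + 224842/302087 = 81241372095/101122716989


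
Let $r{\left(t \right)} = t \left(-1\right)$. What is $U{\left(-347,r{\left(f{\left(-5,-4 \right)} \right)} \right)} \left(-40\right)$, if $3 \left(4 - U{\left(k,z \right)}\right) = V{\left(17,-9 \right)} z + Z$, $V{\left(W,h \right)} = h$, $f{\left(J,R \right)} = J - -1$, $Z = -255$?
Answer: $-4040$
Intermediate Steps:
$f{\left(J,R \right)} = 1 + J$ ($f{\left(J,R \right)} = J + 1 = 1 + J$)
$r{\left(t \right)} = - t$
$U{\left(k,z \right)} = 89 + 3 z$ ($U{\left(k,z \right)} = 4 - \frac{- 9 z - 255}{3} = 4 - \frac{-255 - 9 z}{3} = 4 + \left(85 + 3 z\right) = 89 + 3 z$)
$U{\left(-347,r{\left(f{\left(-5,-4 \right)} \right)} \right)} \left(-40\right) = \left(89 + 3 \left(- (1 - 5)\right)\right) \left(-40\right) = \left(89 + 3 \left(\left(-1\right) \left(-4\right)\right)\right) \left(-40\right) = \left(89 + 3 \cdot 4\right) \left(-40\right) = \left(89 + 12\right) \left(-40\right) = 101 \left(-40\right) = -4040$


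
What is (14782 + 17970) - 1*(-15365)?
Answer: 48117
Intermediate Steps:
(14782 + 17970) - 1*(-15365) = 32752 + 15365 = 48117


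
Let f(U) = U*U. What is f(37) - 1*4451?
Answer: -3082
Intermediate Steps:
f(U) = U²
f(37) - 1*4451 = 37² - 1*4451 = 1369 - 4451 = -3082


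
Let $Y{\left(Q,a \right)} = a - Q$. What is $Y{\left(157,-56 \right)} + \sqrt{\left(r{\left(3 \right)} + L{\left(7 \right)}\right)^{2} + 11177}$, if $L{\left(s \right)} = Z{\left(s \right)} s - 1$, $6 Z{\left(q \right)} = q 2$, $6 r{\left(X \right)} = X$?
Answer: $-213 + \frac{\sqrt{411397}}{6} \approx -106.1$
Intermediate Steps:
$r{\left(X \right)} = \frac{X}{6}$
$Z{\left(q \right)} = \frac{q}{3}$ ($Z{\left(q \right)} = \frac{q 2}{6} = \frac{2 q}{6} = \frac{q}{3}$)
$L{\left(s \right)} = -1 + \frac{s^{2}}{3}$ ($L{\left(s \right)} = \frac{s}{3} s - 1 = \frac{s^{2}}{3} - 1 = -1 + \frac{s^{2}}{3}$)
$Y{\left(157,-56 \right)} + \sqrt{\left(r{\left(3 \right)} + L{\left(7 \right)}\right)^{2} + 11177} = \left(-56 - 157\right) + \sqrt{\left(\frac{1}{6} \cdot 3 - \left(1 - \frac{7^{2}}{3}\right)\right)^{2} + 11177} = \left(-56 - 157\right) + \sqrt{\left(\frac{1}{2} + \left(-1 + \frac{1}{3} \cdot 49\right)\right)^{2} + 11177} = -213 + \sqrt{\left(\frac{1}{2} + \left(-1 + \frac{49}{3}\right)\right)^{2} + 11177} = -213 + \sqrt{\left(\frac{1}{2} + \frac{46}{3}\right)^{2} + 11177} = -213 + \sqrt{\left(\frac{95}{6}\right)^{2} + 11177} = -213 + \sqrt{\frac{9025}{36} + 11177} = -213 + \sqrt{\frac{411397}{36}} = -213 + \frac{\sqrt{411397}}{6}$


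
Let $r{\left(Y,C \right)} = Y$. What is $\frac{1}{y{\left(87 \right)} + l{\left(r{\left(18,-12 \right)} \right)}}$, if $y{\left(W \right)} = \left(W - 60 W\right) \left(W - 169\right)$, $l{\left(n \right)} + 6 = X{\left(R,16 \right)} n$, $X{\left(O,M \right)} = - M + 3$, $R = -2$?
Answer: $\frac{1}{420666} \approx 2.3772 \cdot 10^{-6}$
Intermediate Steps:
$X{\left(O,M \right)} = 3 - M$
$l{\left(n \right)} = -6 - 13 n$ ($l{\left(n \right)} = -6 + \left(3 - 16\right) n = -6 - 13 n$)
$y{\left(W \right)} = - 59 W \left(-169 + W\right)$
$\frac{1}{y{\left(87 \right)} + l{\left(r{\left(18,-12 \right)} \right)}} = \frac{1}{59 \cdot 87 \left(169 - 87\right) - 240} = \frac{1}{59 \cdot 87 \cdot 82 - 240} = \frac{1}{420906 - 240} = \frac{1}{420666}$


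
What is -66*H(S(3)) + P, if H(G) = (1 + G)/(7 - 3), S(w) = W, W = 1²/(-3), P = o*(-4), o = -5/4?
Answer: -6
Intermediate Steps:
o = -5/4 (o = -5*¼ = -5/4 ≈ -1.2500)
P = 5 (P = -5/4*(-4) = 5)
W = -⅓ (W = 1*(-⅓) = -⅓ ≈ -0.33333)
S(w) = -⅓
H(G) = ¼ + G/4 (H(G) = (1 + G)/4 = (1 + G)*(¼) = ¼ + G/4)
-66*H(S(3)) + P = -66*(¼ + (¼)*(-⅓)) + 5 = -66*(¼ - 1/12) + 5 = -66*⅙ + 5 = -11 + 5 = -6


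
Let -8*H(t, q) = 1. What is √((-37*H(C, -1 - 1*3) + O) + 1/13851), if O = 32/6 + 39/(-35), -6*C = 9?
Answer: √45618964090/71820 ≈ 2.9739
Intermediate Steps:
C = -3/2 (C = -⅙*9 = -3/2 ≈ -1.5000)
H(t, q) = -⅛ (H(t, q) = -⅛*1 = -⅛)
O = 443/105 (O = 32*(⅙) + 39*(-1/35) = 16/3 - 39/35 = 443/105 ≈ 4.2190)
√((-37*H(C, -1 - 1*3) + O) + 1/13851) = √((-37*(-⅛) + 443/105) + 1/13851) = √((37/8 + 443/105) + 1/13851) = √(7429/840 + 1/13851) = √(34299973/3878280) = √45618964090/71820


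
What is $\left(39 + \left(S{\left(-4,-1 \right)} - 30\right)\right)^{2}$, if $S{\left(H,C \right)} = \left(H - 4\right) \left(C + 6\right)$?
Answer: $961$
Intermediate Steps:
$S{\left(H,C \right)} = \left(-4 + H\right) \left(6 + C\right)$
$\left(39 + \left(S{\left(-4,-1 \right)} - 30\right)\right)^{2} = \left(39 - 70\right)^{2} = \left(-31\right)^{2} = 961$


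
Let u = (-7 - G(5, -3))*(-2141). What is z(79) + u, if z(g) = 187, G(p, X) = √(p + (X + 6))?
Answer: 15174 + 4282*√2 ≈ 21230.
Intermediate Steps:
G(p, X) = √(6 + X + p) (G(p, X) = √(p + (6 + X)) = √(6 + X + p))
u = 14987 + 4282*√2 (u = (-7 - √(6 - 3 + 5))*(-2141) = (-7 - √8)*(-2141) = (-7 - 2*√2)*(-2141) = 14987 + 4282*√2 ≈ 21043.)
z(79) + u = 187 + (14987 + 4282*√2) = 15174 + 4282*√2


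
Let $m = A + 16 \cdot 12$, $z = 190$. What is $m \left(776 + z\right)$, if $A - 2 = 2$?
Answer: $189336$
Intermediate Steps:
$A = 4$ ($A = 2 + 2 = 4$)
$m = 196$ ($m = 4 + 16 \cdot 12 = 4 + 192 = 196$)
$m \left(776 + z\right) = 196 \left(776 + 190\right) = 196 \cdot 966 = 189336$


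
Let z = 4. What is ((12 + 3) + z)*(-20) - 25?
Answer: -405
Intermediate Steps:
((12 + 3) + z)*(-20) - 25 = ((12 + 3) + 4)*(-20) - 25 = (15 + 4)*(-20) - 25 = 19*(-20) - 25 = -380 - 25 = -405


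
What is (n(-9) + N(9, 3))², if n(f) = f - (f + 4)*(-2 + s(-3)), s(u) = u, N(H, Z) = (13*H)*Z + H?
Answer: 106276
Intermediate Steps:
N(H, Z) = H + 13*H*Z (N(H, Z) = 13*H*Z + H = H + 13*H*Z)
n(f) = 20 + 6*f (n(f) = f - (f + 4)*(-2 - 3) = f - (4 + f)*(-5) = f - (-20 - 5*f) = f + (20 + 5*f) = 20 + 6*f)
(n(-9) + N(9, 3))² = ((20 + 6*(-9)) + 9*(1 + 13*3))² = ((20 - 54) + 9*(1 + 39))² = (-34 + 9*40)² = (-34 + 360)² = 326² = 106276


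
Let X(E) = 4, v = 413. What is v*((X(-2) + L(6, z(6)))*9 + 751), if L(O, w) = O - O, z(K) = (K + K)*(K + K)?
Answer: 325031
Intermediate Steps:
z(K) = 4*K² (z(K) = (2*K)*(2*K) = 4*K²)
L(O, w) = 0
v*((X(-2) + L(6, z(6)))*9 + 751) = 413*((4 + 0)*9 + 751) = 413*(4*9 + 751) = 413*(36 + 751) = 413*787 = 325031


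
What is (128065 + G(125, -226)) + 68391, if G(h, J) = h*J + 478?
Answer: 168684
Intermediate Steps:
G(h, J) = 478 + J*h (G(h, J) = J*h + 478 = 478 + J*h)
(128065 + G(125, -226)) + 68391 = (128065 + (478 - 226*125)) + 68391 = (128065 + (478 - 28250)) + 68391 = (128065 - 27772) + 68391 = 100293 + 68391 = 168684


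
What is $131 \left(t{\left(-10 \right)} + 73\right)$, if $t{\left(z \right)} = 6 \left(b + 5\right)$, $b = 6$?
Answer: $18209$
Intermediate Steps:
$t{\left(z \right)} = 66$ ($t{\left(z \right)} = 6 \left(6 + 5\right) = 6 \cdot 11 = 66$)
$131 \left(t{\left(-10 \right)} + 73\right) = 131 \left(66 + 73\right) = 131 \cdot 139 = 18209$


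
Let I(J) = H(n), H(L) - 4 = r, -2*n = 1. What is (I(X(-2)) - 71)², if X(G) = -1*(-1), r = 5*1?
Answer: 3844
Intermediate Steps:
n = -½ (n = -½*1 = -½ ≈ -0.50000)
r = 5
H(L) = 9 (H(L) = 4 + 5 = 9)
X(G) = 1
I(J) = 9
(I(X(-2)) - 71)² = (9 - 71)² = (-62)² = 3844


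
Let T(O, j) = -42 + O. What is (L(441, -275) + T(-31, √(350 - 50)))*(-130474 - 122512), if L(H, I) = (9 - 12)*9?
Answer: 25298600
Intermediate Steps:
L(H, I) = -27 (L(H, I) = -3*9 = -27)
(L(441, -275) + T(-31, √(350 - 50)))*(-130474 - 122512) = (-27 + (-42 - 31))*(-130474 - 122512) = (-27 - 73)*(-252986) = -100*(-252986) = 25298600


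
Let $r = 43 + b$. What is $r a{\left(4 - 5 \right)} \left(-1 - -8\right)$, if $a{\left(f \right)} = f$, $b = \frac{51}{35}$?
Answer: $- \frac{1556}{5} \approx -311.2$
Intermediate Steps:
$b = \frac{51}{35}$ ($b = 51 \cdot \frac{1}{35} = \frac{51}{35} \approx 1.4571$)
$r = \frac{1556}{35}$ ($r = 43 + \frac{51}{35} = \frac{1556}{35} \approx 44.457$)
$r a{\left(4 - 5 \right)} \left(-1 - -8\right) = \frac{1556 \left(4 - 5\right)}{35} \left(-1 - -8\right) = \frac{1556 \left(4 - 5\right)}{35} \left(-1 + 8\right) = \frac{1556}{35} \left(-1\right) 7 = \left(- \frac{1556}{35}\right) 7 = - \frac{1556}{5}$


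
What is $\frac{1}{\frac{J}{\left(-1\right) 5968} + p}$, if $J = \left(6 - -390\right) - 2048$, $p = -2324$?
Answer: $- \frac{1492}{3466995} \approx -0.00043034$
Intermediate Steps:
$J = -1652$ ($J = \left(6 + 390\right) - 2048 = 396 - 2048 = -1652$)
$\frac{1}{\frac{J}{\left(-1\right) 5968} + p} = \frac{1}{- \frac{1652}{\left(-1\right) 5968} - 2324} = \frac{1}{- \frac{1652}{-5968} - 2324} = \frac{1}{\left(-1652\right) \left(- \frac{1}{5968}\right) - 2324} = \frac{1}{\frac{413}{1492} - 2324} = \frac{1}{- \frac{3466995}{1492}} = - \frac{1492}{3466995}$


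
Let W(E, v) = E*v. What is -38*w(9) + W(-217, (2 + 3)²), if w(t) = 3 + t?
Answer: -5881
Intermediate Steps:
-38*w(9) + W(-217, (2 + 3)²) = -38*(3 + 9) - 217*(2 + 3)² = -38*12 - 217*5² = -456 - 217*25 = -456 - 5425 = -5881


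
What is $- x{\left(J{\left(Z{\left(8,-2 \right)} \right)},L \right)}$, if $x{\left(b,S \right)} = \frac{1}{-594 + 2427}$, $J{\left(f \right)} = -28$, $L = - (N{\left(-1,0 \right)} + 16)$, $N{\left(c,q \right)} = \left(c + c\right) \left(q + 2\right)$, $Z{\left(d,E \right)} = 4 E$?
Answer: $- \frac{1}{1833} \approx -0.00054555$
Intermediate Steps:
$N{\left(c,q \right)} = 2 c \left(2 + q\right)$
$L = -12$ ($L = - (2 \left(-1\right) \left(2 + 0\right) + 16) = - (2 \left(-1\right) 2 + 16) = - (-4 + 16) = \left(-1\right) 12 = -12$)
$x{\left(b,S \right)} = \frac{1}{1833}$
$- x{\left(J{\left(Z{\left(8,-2 \right)} \right)},L \right)} = \left(-1\right) \frac{1}{1833} = - \frac{1}{1833}$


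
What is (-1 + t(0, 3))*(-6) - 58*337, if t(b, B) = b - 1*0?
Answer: -19540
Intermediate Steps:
t(b, B) = b (t(b, B) = b + 0 = b)
(-1 + t(0, 3))*(-6) - 58*337 = (-1 + 0)*(-6) - 58*337 = -1*(-6) - 19546 = 6 - 19546 = -19540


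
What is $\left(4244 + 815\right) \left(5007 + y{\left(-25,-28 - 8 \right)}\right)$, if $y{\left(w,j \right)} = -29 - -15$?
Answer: $25259587$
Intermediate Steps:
$y{\left(w,j \right)} = -14$ ($y{\left(w,j \right)} = -29 + 15 = -14$)
$\left(4244 + 815\right) \left(5007 + y{\left(-25,-28 - 8 \right)}\right) = \left(4244 + 815\right) \left(5007 - 14\right) = 5059 \cdot 4993 = 25259587$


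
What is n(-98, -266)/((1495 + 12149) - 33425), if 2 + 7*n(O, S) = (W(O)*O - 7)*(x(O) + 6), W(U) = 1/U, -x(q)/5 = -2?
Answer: 14/19781 ≈ 0.00070775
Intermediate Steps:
x(q) = 10 (x(q) = -5*(-2) = 10)
W(U) = 1/U
n(O, S) = -14 (n(O, S) = -2/7 + ((O/O - 7)*(10 + 6))/7 = -2/7 + ((1 - 7)*16)/7 = -2/7 + (-6*16)/7 = -2/7 + (⅐)*(-96) = -2/7 - 96/7 = -14)
n(-98, -266)/((1495 + 12149) - 33425) = -14/((1495 + 12149) - 33425) = -14/(13644 - 33425) = -14/(-19781) = -14*(-1/19781) = 14/19781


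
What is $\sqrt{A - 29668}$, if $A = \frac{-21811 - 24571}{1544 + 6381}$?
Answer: $\frac{i \sqrt{74547394394}}{1585} \approx 172.26 i$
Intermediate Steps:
$A = - \frac{46382}{7925} \approx -5.8526$
$\sqrt{A - 29668} = \sqrt{- \frac{46382}{7925} - 29668} = \sqrt{- \frac{235165282}{7925}} = \frac{i \sqrt{74547394394}}{1585}$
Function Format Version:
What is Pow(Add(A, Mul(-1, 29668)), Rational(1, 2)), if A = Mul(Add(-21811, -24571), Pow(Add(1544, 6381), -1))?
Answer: Mul(Rational(1, 1585), I, Pow(74547394394, Rational(1, 2))) ≈ Mul(172.26, I)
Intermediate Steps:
A = Rational(-46382, 7925) (A = Mul(-46382, Pow(7925, -1)) = Mul(-46382, Rational(1, 7925)) = Rational(-46382, 7925) ≈ -5.8526)
Pow(Add(A, Mul(-1, 29668)), Rational(1, 2)) = Pow(Add(Rational(-46382, 7925), Mul(-1, 29668)), Rational(1, 2)) = Pow(Add(Rational(-46382, 7925), -29668), Rational(1, 2)) = Pow(Rational(-235165282, 7925), Rational(1, 2)) = Mul(Rational(1, 1585), I, Pow(74547394394, Rational(1, 2)))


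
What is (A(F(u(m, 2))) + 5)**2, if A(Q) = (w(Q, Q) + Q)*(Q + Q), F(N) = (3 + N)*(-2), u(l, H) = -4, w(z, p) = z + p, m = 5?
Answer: 841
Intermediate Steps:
w(z, p) = p + z
F(N) = -6 - 2*N
A(Q) = 6*Q**2 (A(Q) = ((Q + Q) + Q)*(Q + Q) = (2*Q + Q)*(2*Q) = (3*Q)*(2*Q) = 6*Q**2)
(A(F(u(m, 2))) + 5)**2 = (6*(-6 - 2*(-4))**2 + 5)**2 = (6*(-6 + 8)**2 + 5)**2 = (6*2**2 + 5)**2 = (6*4 + 5)**2 = (24 + 5)**2 = 29**2 = 841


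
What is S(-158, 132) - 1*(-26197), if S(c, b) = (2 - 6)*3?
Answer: 26185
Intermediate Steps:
S(c, b) = -12 (S(c, b) = -4*3 = -12)
S(-158, 132) - 1*(-26197) = -12 - 1*(-26197) = -12 + 26197 = 26185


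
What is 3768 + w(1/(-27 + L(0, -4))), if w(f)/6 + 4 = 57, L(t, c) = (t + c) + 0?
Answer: 4086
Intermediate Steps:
L(t, c) = c + t (L(t, c) = (c + t) + 0 = c + t)
w(f) = 318 (w(f) = -24 + 6*57 = -24 + 342 = 318)
3768 + w(1/(-27 + L(0, -4))) = 3768 + 318 = 4086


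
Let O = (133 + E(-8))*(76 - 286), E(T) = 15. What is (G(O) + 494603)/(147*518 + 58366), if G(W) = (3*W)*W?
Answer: 2898393803/134512 ≈ 21547.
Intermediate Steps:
O = -31080 (O = (133 + 15)*(76 - 286) = 148*(-210) = -31080)
G(W) = 3*W**2
(G(O) + 494603)/(147*518 + 58366) = (3*(-31080)**2 + 494603)/(147*518 + 58366) = (3*965966400 + 494603)/(76146 + 58366) = (2897899200 + 494603)/134512 = 2898393803*(1/134512) = 2898393803/134512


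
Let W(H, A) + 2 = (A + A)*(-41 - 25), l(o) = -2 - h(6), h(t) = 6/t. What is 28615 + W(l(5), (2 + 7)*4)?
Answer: 23861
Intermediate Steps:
l(o) = -3 (l(o) = -2 - 6/6 = -2 - 1*1 = -2 - 1 = -3)
W(H, A) = -2 - 132*A (W(H, A) = -2 + (A + A)*(-41 - 25) = -2 + (2*A)*(-66) = -2 - 132*A)
28615 + W(l(5), (2 + 7)*4) = 28615 + (-2 - 132*(2 + 7)*4) = 28615 + (-2 - 1188*4) = 28615 + (-2 - 132*36) = 28615 + (-2 - 4752) = 28615 - 4754 = 23861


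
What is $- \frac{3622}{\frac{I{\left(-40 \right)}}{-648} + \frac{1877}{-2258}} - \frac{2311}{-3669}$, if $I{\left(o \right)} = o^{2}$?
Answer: $\frac{2431948109071}{2214744153} \approx 1098.1$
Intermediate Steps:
$- \frac{3622}{\frac{I{\left(-40 \right)}}{-648} + \frac{1877}{-2258}} - \frac{2311}{-3669} = - \frac{3622}{\frac{\left(-40\right)^{2}}{-648} + \frac{1877}{-2258}} - \frac{2311}{-3669} = - \frac{3622}{1600 \left(- \frac{1}{648}\right) + 1877 \left(- \frac{1}{2258}\right)} - - \frac{2311}{3669} = - \frac{3622}{- \frac{200}{81} - \frac{1877}{2258}} + \frac{2311}{3669} = - \frac{3622}{- \frac{603637}{182898}} + \frac{2311}{3669} = \left(-3622\right) \left(- \frac{182898}{603637}\right) + \frac{2311}{3669} = \frac{662456556}{603637} + \frac{2311}{3669} = \frac{2431948109071}{2214744153}$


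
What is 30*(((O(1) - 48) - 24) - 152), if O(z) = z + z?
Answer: -6660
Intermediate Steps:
O(z) = 2*z
30*(((O(1) - 48) - 24) - 152) = 30*(((2*1 - 48) - 24) - 152) = 30*(((2 - 48) - 24) - 152) = 30*((-46 - 24) - 152) = 30*(-70 - 152) = 30*(-222) = -6660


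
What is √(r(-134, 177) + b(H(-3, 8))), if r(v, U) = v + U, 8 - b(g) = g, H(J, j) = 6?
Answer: 3*√5 ≈ 6.7082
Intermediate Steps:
b(g) = 8 - g
r(v, U) = U + v
√(r(-134, 177) + b(H(-3, 8))) = √((177 - 134) + (8 - 1*6)) = √(43 + (8 - 6)) = √(43 + 2) = √45 = 3*√5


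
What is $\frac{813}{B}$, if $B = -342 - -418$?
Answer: $\frac{813}{76} \approx 10.697$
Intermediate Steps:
$B = 76$ ($B = -342 + 418 = 76$)
$\frac{813}{B} = \frac{813}{76}$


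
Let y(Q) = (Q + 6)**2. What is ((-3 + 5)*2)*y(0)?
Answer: 144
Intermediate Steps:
y(Q) = (6 + Q)**2
((-3 + 5)*2)*y(0) = ((-3 + 5)*2)*(6 + 0)**2 = (2*2)*6**2 = 4*36 = 144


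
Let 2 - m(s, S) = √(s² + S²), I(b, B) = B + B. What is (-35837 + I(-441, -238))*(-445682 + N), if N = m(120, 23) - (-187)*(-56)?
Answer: 16564247576 + 36313*√14929 ≈ 1.6569e+10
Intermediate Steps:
I(b, B) = 2*B
m(s, S) = 2 - √(S² + s²) (m(s, S) = 2 - √(s² + S²) = 2 - √(S² + s²))
N = -10470 - √14929 (N = (2 - √(23² + 120²)) - (-187)*(-56) = (2 - √(529 + 14400)) - 1*10472 = (2 - √14929) - 10472 = -10470 - √14929 ≈ -10592.)
(-35837 + I(-441, -238))*(-445682 + N) = (-35837 + 2*(-238))*(-445682 + (-10470 - √14929)) = (-35837 - 476)*(-456152 - √14929) = -36313*(-456152 - √14929) = 16564247576 + 36313*√14929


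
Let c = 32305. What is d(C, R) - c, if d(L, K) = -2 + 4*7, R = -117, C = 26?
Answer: -32279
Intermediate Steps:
d(L, K) = 26 (d(L, K) = -2 + 28 = 26)
d(C, R) - c = 26 - 1*32305 = 26 - 32305 = -32279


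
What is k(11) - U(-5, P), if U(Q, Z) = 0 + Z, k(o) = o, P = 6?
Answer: 5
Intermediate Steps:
U(Q, Z) = Z
k(11) - U(-5, P) = 11 - 1*6 = 11 - 6 = 5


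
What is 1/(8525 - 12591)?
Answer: -1/4066 ≈ -0.00024594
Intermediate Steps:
1/(8525 - 12591) = 1/(-4066) = -1/4066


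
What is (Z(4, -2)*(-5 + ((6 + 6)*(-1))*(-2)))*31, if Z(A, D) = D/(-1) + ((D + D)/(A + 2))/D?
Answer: 4123/3 ≈ 1374.3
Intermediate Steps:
Z(A, D) = -D + 2/(2 + A) (Z(A, D) = D*(-1) + ((2*D)/(2 + A))/D = -D + (2*D/(2 + A))/D = -D + 2/(2 + A))
(Z(4, -2)*(-5 + ((6 + 6)*(-1))*(-2)))*31 = (((2 - 2*(-2) - 1*4*(-2))/(2 + 4))*(-5 + ((6 + 6)*(-1))*(-2)))*31 = (((2 + 4 + 8)/6)*(-5 + (12*(-1))*(-2)))*31 = (((1/6)*14)*(-5 - 12*(-2)))*31 = (7*(-5 + 24)/3)*31 = ((7/3)*19)*31 = (133/3)*31 = 4123/3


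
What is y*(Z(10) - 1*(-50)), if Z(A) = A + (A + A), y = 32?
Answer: 2560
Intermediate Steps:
Z(A) = 3*A (Z(A) = A + 2*A = 3*A)
y*(Z(10) - 1*(-50)) = 32*(3*10 - 1*(-50)) = 32*(30 + 50) = 32*80 = 2560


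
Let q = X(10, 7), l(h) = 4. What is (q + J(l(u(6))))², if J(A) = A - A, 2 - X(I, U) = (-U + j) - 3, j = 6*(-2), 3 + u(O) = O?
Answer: 576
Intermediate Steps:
u(O) = -3 + O
j = -12
X(I, U) = 17 + U (X(I, U) = 2 - ((-U - 12) - 3) = 2 - ((-12 - U) - 3) = 2 - (-15 - U) = 2 + (15 + U) = 17 + U)
J(A) = 0
q = 24 (q = 17 + 7 = 24)
(q + J(l(u(6))))² = (24 + 0)² = 24² = 576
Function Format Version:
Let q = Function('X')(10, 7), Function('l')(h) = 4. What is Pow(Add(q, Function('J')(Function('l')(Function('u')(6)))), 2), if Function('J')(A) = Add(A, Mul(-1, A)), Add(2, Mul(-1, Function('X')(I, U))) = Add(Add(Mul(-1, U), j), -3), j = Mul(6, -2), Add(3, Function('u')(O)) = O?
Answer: 576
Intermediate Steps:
Function('u')(O) = Add(-3, O)
j = -12
Function('X')(I, U) = Add(17, U) (Function('X')(I, U) = Add(2, Mul(-1, Add(Add(Mul(-1, U), -12), -3))) = Add(2, Mul(-1, Add(Add(-12, Mul(-1, U)), -3))) = Add(2, Mul(-1, Add(-15, Mul(-1, U)))) = Add(2, Add(15, U)) = Add(17, U))
Function('J')(A) = 0
q = 24 (q = Add(17, 7) = 24)
Pow(Add(q, Function('J')(Function('l')(Function('u')(6)))), 2) = Pow(Add(24, 0), 2) = Pow(24, 2) = 576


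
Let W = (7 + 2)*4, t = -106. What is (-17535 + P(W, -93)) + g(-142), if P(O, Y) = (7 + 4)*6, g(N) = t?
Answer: -17575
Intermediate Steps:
W = 36 (W = 9*4 = 36)
g(N) = -106
P(O, Y) = 66 (P(O, Y) = 11*6 = 66)
(-17535 + P(W, -93)) + g(-142) = (-17535 + 66) - 106 = -17469 - 106 = -17575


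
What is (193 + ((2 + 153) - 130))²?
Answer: 47524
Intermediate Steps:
(193 + ((2 + 153) - 130))² = (193 + (155 - 130))² = (193 + 25)² = 218² = 47524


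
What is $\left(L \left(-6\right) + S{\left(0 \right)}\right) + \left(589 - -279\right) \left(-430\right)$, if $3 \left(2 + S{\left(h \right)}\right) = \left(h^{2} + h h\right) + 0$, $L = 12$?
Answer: $-373314$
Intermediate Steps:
$S{\left(h \right)} = -2 + \frac{2 h^{2}}{3}$ ($S{\left(h \right)} = -2 + \frac{\left(h^{2} + h h\right) + 0}{3} = -2 + \frac{\left(h^{2} + h^{2}\right) + 0}{3} = -2 + \frac{2 h^{2} + 0}{3} = -2 + \frac{2 h^{2}}{3}$)
$\left(L \left(-6\right) + S{\left(0 \right)}\right) + \left(589 - -279\right) \left(-430\right) = \left(12 \left(-6\right) - \left(2 - \frac{2 \cdot 0^{2}}{3}\right)\right) + \left(589 - -279\right) \left(-430\right) = \left(-72 + \left(-2 + \frac{2}{3} \cdot 0\right)\right) + \left(589 + 279\right) \left(-430\right) = \left(-72 + \left(-2 + 0\right)\right) + 868 \left(-430\right) = \left(-72 - 2\right) - 373240 = -74 - 373240 = -373314$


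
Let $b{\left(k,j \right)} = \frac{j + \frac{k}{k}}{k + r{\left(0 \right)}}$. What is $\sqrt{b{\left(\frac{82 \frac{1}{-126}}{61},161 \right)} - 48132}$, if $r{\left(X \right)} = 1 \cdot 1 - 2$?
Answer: $\frac{3 i \sqrt{20236422626}}{1942} \approx 219.76 i$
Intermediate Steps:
$r{\left(X \right)} = -1$ ($r{\left(X \right)} = 1 - 2 = -1$)
$b{\left(k,j \right)} = \frac{1 + j}{-1 + k}$ ($b{\left(k,j \right)} = \frac{j + \frac{k}{k}}{k - 1} = \frac{j + 1}{-1 + k} = \frac{1 + j}{-1 + k}$)
$\sqrt{b{\left(\frac{82 \frac{1}{-126}}{61},161 \right)} - 48132} = \sqrt{\frac{1 + 161}{-1 + \frac{82 \frac{1}{-126}}{61}} - 48132} = \sqrt{\frac{1}{-1 + 82 \left(- \frac{1}{126}\right) \frac{1}{61}} \cdot 162 - 48132} = \sqrt{\frac{1}{-1 - \frac{41}{3843}} \cdot 162 - 48132} = \sqrt{\frac{1}{- \frac{3884}{3843}} \cdot 162 - 48132} = \sqrt{\left(- \frac{3843}{3884}\right) 162 - 48132} = \sqrt{- \frac{311283}{1942} - 48132} = \sqrt{- \frac{93783627}{1942}} = \frac{3 i \sqrt{20236422626}}{1942}$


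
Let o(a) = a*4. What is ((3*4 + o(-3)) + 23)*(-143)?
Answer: -3289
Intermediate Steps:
o(a) = 4*a
((3*4 + o(-3)) + 23)*(-143) = ((3*4 + 4*(-3)) + 23)*(-143) = ((12 - 12) + 23)*(-143) = (0 + 23)*(-143) = 23*(-143) = -3289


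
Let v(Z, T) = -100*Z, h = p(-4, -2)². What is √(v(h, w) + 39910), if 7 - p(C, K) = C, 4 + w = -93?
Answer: 3*√3090 ≈ 166.76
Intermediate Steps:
w = -97 (w = -4 - 93 = -97)
p(C, K) = 7 - C
h = 121 (h = (7 - 1*(-4))² = (7 + 4)² = 11² = 121)
√(v(h, w) + 39910) = √(-100*121 + 39910) = √(-12100 + 39910) = √27810 = 3*√3090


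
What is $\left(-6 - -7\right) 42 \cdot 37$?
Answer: $1554$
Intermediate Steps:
$\left(-6 - -7\right) 42 \cdot 37 = \left(-6 + 7\right) 42 \cdot 37 = 1 \cdot 42 \cdot 37 = 42 \cdot 37 = 1554$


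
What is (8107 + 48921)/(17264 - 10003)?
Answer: 1076/137 ≈ 7.8540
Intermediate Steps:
(8107 + 48921)/(17264 - 10003) = 57028/7261 = 57028*(1/7261) = 1076/137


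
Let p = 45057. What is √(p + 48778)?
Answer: 7*√1915 ≈ 306.33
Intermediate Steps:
√(p + 48778) = √(45057 + 48778) = √93835 = 7*√1915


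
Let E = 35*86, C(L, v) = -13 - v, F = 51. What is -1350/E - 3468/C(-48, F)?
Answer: 258807/4816 ≈ 53.739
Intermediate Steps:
E = 3010
-1350/E - 3468/C(-48, F) = -1350/3010 - 3468/(-13 - 1*51) = -1350*1/3010 - 3468/(-13 - 51) = -135/301 - 3468/(-64) = -135/301 - 3468*(-1/64) = -135/301 + 867/16 = 258807/4816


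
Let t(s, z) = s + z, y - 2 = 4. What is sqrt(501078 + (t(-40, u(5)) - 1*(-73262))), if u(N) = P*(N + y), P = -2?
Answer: sqrt(574278) ≈ 757.81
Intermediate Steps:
y = 6 (y = 2 + 4 = 6)
u(N) = -12 - 2*N (u(N) = -2*(N + 6) = -2*(6 + N) = -12 - 2*N)
sqrt(501078 + (t(-40, u(5)) - 1*(-73262))) = sqrt(501078 + ((-40 + (-12 - 2*5)) - 1*(-73262))) = sqrt(501078 + ((-40 + (-12 - 10)) + 73262)) = sqrt(501078 + ((-40 - 22) + 73262)) = sqrt(501078 + (-62 + 73262)) = sqrt(501078 + 73200) = sqrt(574278)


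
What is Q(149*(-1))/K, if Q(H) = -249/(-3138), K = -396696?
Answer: -83/414944016 ≈ -2.0003e-7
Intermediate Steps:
Q(H) = 83/1046 (Q(H) = -249*(-1/3138) = 83/1046)
Q(149*(-1))/K = (83/1046)/(-396696) = (83/1046)*(-1/396696) = -83/414944016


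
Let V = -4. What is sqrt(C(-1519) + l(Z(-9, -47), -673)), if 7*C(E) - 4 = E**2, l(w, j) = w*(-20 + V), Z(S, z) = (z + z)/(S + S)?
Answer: sqrt(145308723)/21 ≈ 574.02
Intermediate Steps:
Z(S, z) = z/S (Z(S, z) = (2*z)/((2*S)) = (2*z)*(1/(2*S)) = z/S)
l(w, j) = -24*w (l(w, j) = w*(-20 - 4) = w*(-24) = -24*w)
C(E) = 4/7 + E**2/7
sqrt(C(-1519) + l(Z(-9, -47), -673)) = sqrt((4/7 + (1/7)*(-1519)**2) - (-1128)/(-9)) = sqrt((4/7 + (1/7)*2307361) - (-1128)*(-1)/9) = sqrt((4/7 + 329623) - 24*47/9) = sqrt(2307365/7 - 376/3) = sqrt(6919463/21) = sqrt(145308723)/21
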